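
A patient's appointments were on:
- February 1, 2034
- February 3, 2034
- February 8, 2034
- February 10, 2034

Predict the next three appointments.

February 15, 2034; February 17, 2034; February 22, 2034

Gaps: 2, 5, 2 days — not constant, but cyclic with period 2.
The events fall on every Wednesday and Friday.
Next Wednesday: February 15, 2034.
Next Friday: February 17, 2034.
Next Wednesday: February 22, 2034.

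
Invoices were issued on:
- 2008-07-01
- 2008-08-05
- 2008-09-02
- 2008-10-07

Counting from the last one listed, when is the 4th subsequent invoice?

2009-02-03

All dates are Tuesdays, 35, 28, 35 days apart.
Specifically, the 1st Tuesday of each month.
1st Tuesday of November 2008: 2008-11-04.
December 2008 — 1st Tuesday is 2008-12-02.
1st Tuesday of January 2009: 2009-01-06.
1st Tuesday of February 2009: 2009-02-03.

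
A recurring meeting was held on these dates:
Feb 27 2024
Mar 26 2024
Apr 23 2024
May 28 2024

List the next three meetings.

Jun 25 2024, Jul 23 2024, Aug 27 2024

These are Tuesdays at 28- or 35-day spacing (28, 28, 35).
The pattern: 4th Tuesday of the month.
4th Tuesday of June 2024: Jun 25 2024.
4th Tuesday of July 2024: Jul 23 2024.
4th Tuesday of August 2024: Aug 27 2024.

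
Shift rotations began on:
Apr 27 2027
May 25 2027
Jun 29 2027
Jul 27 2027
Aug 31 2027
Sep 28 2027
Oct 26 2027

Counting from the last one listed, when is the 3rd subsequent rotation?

These are Tuesdays with 28, 35, 28, 35, 28, 28-day gaps.
Each is the final Tuesday of its month — Jun 29 2027 is past the 28th, so '4th Tuesday' doesn't fit.
November 2027 ends with Tuesday Nov 30 2027.
Last Tuesday of December 2027: Dec 28 2027.
Last Tuesday of January 2028: Jan 25 2028.

Jan 25 2028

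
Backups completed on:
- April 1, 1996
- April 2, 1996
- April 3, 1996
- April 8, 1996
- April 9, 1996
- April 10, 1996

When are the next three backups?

Gaps: 1, 1, 5, 1, 1 days — not constant, but cyclic with period 3.
The events fall on every Monday, Tuesday and Wednesday.
Next Monday: April 15, 1996.
Next Tuesday: April 16, 1996.
Next Wednesday: April 17, 1996.

April 15, 1996; April 16, 1996; April 17, 1996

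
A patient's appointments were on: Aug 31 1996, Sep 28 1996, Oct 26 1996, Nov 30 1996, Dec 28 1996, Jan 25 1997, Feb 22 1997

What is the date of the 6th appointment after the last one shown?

All Saturdays; the gaps (28, 28, 35, 28, 28, 28) vary with month length.
This is the last Saturday of each month.
Last Saturday of March 1997: Mar 29 1997.
Last Saturday of April 1997: Apr 26 1997.
Last Saturday of May 1997: May 31 1997.
Last Saturday of June 1997: Jun 28 1997.
Last Saturday of July 1997: Jul 26 1997.
August 1997 ends with Saturday Aug 30 1997.

Aug 30 1997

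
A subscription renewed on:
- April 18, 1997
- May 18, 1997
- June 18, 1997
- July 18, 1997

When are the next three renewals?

The day-of-month is always 18 (30, 31, 30 days between events).
So this recurs on the 18th of each month.
August 1997: August 18, 1997.
Next: September 1997 → September 18, 1997.
October 1997: October 18, 1997.

August 18, 1997; September 18, 1997; October 18, 1997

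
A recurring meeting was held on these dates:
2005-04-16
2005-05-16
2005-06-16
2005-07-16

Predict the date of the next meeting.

2005-08-16

Each date is the 16th; the gaps (30, 31, 30) track the month lengths.
The rule is the 16th of each month.
Next: August 2005 → 2005-08-16.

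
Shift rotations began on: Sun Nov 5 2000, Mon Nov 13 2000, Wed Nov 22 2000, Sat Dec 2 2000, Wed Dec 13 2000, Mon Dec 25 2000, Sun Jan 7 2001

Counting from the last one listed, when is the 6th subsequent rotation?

Mon Apr 16 2001

Gaps: 8, 9, 10, 11, 12, 13 days — each gap is 1 larger than the previous one.
Next gap: 14 days. Sun Jan 7 2001 + 14 days = Sun Jan 21 2001.
Next gap: 15 days. Sun Jan 21 2001 + 15 days = Mon Feb 5 2001.
Next gap: 16 days. Mon Feb 5 2001 + 16 days = Wed Feb 21 2001.
Next gap: 17 days. Wed Feb 21 2001 + 17 days = Sat Mar 10 2001.
Next gap: 18 days. Sat Mar 10 2001 + 18 days = Wed Mar 28 2001.
Next gap: 19 days. Wed Mar 28 2001 + 19 days = Mon Apr 16 2001.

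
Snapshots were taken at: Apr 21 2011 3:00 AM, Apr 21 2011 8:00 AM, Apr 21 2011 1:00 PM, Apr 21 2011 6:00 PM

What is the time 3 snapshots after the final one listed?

Apr 22 2011 9:00 AM

Spacing: 5, 5, 5 h — constant 5 h.
Apr 21 2011 6:00 PM + 5 h = Apr 21 2011 11:00 PM.
Apr 21 2011 11:00 PM + 5 h = Apr 22 2011 4:00 AM.
Apr 22 2011 4:00 AM + 5 h = Apr 22 2011 9:00 AM.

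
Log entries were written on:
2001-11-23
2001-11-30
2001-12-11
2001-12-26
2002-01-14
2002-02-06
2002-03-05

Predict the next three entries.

2002-04-05, 2002-05-10, 2002-06-18

Intervals are 7, 11, 15, 19, 23, 27 days — an arithmetic progression with common difference 4.
Next gap: 31 days. 2002-03-05 + 31 days = 2002-04-05.
Next gap: 35 days. 2002-04-05 + 35 days = 2002-05-10.
Next gap: 39 days. 2002-05-10 + 39 days = 2002-06-18.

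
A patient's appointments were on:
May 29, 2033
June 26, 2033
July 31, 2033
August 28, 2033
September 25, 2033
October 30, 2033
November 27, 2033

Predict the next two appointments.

December 25, 2033; January 29, 2034

Every date is a Sunday; gaps 28, 35, 28, 28, 35, 28 days.
Each is the last Sunday of its month (at least one falls on the 29th or later, ruling out '4th Sunday').
December 2033 ends with Sunday December 25, 2033.
January 2034 ends with Sunday January 29, 2034.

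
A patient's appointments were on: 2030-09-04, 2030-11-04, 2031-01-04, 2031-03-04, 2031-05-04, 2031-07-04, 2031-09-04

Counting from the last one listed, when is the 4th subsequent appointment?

Gaps: 61, 61, 59, 61, 61, 62 days — not constant. Every event is on the 4th of the month.
Pattern: the 4th of every 2 months.
November 2031: 2031-11-04.
January 2032: 2032-01-04.
Next: March 2032 → 2032-03-04.
Next: May 2032 → 2032-05-04.

2032-05-04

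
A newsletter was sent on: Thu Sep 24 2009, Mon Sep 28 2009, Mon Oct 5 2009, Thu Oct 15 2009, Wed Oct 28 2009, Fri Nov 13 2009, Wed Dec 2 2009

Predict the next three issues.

Thu Dec 24 2009, Mon Jan 18 2010, Mon Feb 15 2010

Gaps: 4, 7, 10, 13, 16, 19 days — each gap is 3 larger than the previous one.
Next gap: 22 days. Wed Dec 2 2009 + 22 days = Thu Dec 24 2009.
Next gap: 25 days. Thu Dec 24 2009 + 25 days = Mon Jan 18 2010.
Next gap: 28 days. Mon Jan 18 2010 + 28 days = Mon Feb 15 2010.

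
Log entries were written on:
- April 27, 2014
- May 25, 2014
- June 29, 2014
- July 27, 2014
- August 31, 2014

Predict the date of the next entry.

September 28, 2014

These are Sundays with 28, 35, 28, 35-day gaps.
Each is the final Sunday of its month — June 29, 2014 is past the 28th, so '4th Sunday' doesn't fit.
Last Sunday of September 2014: September 28, 2014.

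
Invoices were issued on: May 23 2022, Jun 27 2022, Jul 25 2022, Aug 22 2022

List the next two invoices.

Sep 26 2022, Oct 24 2022

Gaps: 35, 28, 28 days — a mix of 28 and 35. Every date is a Monday.
Each is the 4th Monday of its month.
4th Monday of September 2022: Sep 26 2022.
4th Monday of October 2022: Oct 24 2022.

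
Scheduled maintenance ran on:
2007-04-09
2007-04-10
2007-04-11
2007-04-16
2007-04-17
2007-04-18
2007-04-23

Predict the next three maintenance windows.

2007-04-24, 2007-04-25, 2007-04-30

Every event lands on a Monday or Tuesday or Wednesday (gaps cycle 1, 1, 5, 1, 1, 5).
So the schedule is: every Monday, Tuesday and Wednesday.
The following Tuesday is 2007-04-24.
The following Wednesday is 2007-04-25.
Next Monday: 2007-04-30.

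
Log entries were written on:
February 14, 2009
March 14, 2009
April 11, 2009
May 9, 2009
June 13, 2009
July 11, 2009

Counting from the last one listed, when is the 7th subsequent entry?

Gaps: 28, 28, 28, 35, 28 days — a mix of 28 and 35. Every date is a Saturday.
Each is the 2nd Saturday of its month.
August 2009 — 2nd Saturday is August 8, 2009.
September 2009 — 2nd Saturday is September 12, 2009.
October 2009 — 2nd Saturday is October 10, 2009.
2nd Saturday of November 2009: November 14, 2009.
2nd Saturday of December 2009: December 12, 2009.
January 2010 — 2nd Saturday is January 9, 2010.
February 2010 — 2nd Saturday is February 13, 2010.

February 13, 2010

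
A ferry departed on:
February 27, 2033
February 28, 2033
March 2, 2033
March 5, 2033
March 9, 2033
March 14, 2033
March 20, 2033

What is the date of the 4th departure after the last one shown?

April 23, 2033

Gaps: 1, 2, 3, 4, 5, 6 days — each gap is 1 larger than the previous one.
Next gap: 7 days. March 20, 2033 + 7 days = March 27, 2033.
Next gap: 8 days. March 27, 2033 + 8 days = April 4, 2033.
Next gap: 9 days. April 4, 2033 + 9 days = April 13, 2033.
Next gap: 10 days. April 13, 2033 + 10 days = April 23, 2033.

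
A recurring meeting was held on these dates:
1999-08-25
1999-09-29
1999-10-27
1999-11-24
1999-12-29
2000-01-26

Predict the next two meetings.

Every date is a Wednesday; gaps 35, 28, 28, 35, 28 days.
Each is the last Wednesday of its month (at least one falls on the 29th or later, ruling out '4th Wednesday').
Last Wednesday of February 2000: 2000-02-23.
Last Wednesday of March 2000: 2000-03-29.

2000-02-23, 2000-03-29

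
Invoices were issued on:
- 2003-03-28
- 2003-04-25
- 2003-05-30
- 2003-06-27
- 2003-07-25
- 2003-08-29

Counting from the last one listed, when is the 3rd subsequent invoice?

2003-11-28

Every date is a Friday; gaps 28, 35, 28, 28, 35 days.
Each is the last Friday of its month (at least one falls on the 29th or later, ruling out '4th Friday').
Last Friday of September 2003: 2003-09-26.
October 2003 ends with Friday 2003-10-31.
Last Friday of November 2003: 2003-11-28.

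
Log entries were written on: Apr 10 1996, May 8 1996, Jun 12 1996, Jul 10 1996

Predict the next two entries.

These are Wednesdays at 28- or 35-day spacing (28, 35, 28).
The pattern: 2nd Wednesday of the month.
August 1996 — 2nd Wednesday is Aug 14 1996.
2nd Wednesday of September 1996: Sep 11 1996.

Aug 14 1996, Sep 11 1996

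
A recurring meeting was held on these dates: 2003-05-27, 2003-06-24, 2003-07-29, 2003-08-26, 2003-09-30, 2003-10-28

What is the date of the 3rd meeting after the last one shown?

2004-01-27

These are Tuesdays with 28, 35, 28, 35, 28-day gaps.
Each is the final Tuesday of its month — 2003-07-29 is past the 28th, so '4th Tuesday' doesn't fit.
Last Tuesday of November 2003: 2003-11-25.
December 2003 ends with Tuesday 2003-12-30.
Last Tuesday of January 2004: 2004-01-27.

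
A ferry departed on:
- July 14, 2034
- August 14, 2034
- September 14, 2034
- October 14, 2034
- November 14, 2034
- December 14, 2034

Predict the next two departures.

The day-of-month is always 14 (31, 31, 30, 31, 30 days between events).
So this recurs on the 14th of each month.
Next: January 2035 → January 14, 2035.
February 2035: February 14, 2035.

January 14, 2035; February 14, 2035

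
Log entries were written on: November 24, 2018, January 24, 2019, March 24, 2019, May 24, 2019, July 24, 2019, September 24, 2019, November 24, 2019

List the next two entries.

January 24, 2020; March 24, 2020

Gaps: 61, 59, 61, 61, 62, 61 days — not constant. Every event is on the 24th of the month.
Pattern: the 24th of every 2 months.
Next: January 2020 → January 24, 2020.
Next: March 2020 → March 24, 2020.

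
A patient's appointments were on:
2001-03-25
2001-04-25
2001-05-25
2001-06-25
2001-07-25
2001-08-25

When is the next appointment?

2001-09-25

Gaps: 31, 30, 31, 30, 31 days — not constant. Every event is on the 25th of the month.
Pattern: the 25th of each month.
September 2001: 2001-09-25.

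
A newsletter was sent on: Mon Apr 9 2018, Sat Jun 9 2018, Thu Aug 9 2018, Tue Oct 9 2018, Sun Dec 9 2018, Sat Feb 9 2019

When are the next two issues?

The day-of-month is always 9 (61, 61, 61, 61, 62 days between events).
So this recurs on the 9th of every 2 months.
Next: April 2019 → Tue Apr 9 2019.
Next: June 2019 → Sun Jun 9 2019.

Tue Apr 9 2019, Sun Jun 9 2019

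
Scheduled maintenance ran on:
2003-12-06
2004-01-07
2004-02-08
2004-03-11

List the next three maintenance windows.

2004-04-12, 2004-05-14, 2004-06-15

The spacing is 32, 32, 32 days — always 32 days.
2004-03-11 + 32 days = 2004-04-12.
2004-04-12 + 32 days = 2004-05-14.
2004-05-14 + 32 days = 2004-06-15.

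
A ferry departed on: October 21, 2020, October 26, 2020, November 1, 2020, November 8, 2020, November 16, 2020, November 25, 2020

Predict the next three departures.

Intervals are 5, 6, 7, 8, 9 days — an arithmetic progression with common difference 1.
Next gap: 10 days. November 25, 2020 + 10 days = December 5, 2020.
Next gap: 11 days. December 5, 2020 + 11 days = December 16, 2020.
Next gap: 12 days. December 16, 2020 + 12 days = December 28, 2020.

December 5, 2020; December 16, 2020; December 28, 2020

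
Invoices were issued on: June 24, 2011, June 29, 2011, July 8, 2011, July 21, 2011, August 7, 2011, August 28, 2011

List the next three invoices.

September 22, 2011; October 21, 2011; November 23, 2011

The spacing grows by 4 each time: 5, 9, 13, 17, 21 days.
Next gap: 25 days. August 28, 2011 + 25 days = September 22, 2011.
Next gap: 29 days. September 22, 2011 + 29 days = October 21, 2011.
Next gap: 33 days. October 21, 2011 + 33 days = November 23, 2011.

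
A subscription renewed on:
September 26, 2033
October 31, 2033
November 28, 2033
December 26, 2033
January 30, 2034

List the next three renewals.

These are Mondays with 35, 28, 28, 35-day gaps.
Each is the final Monday of its month — October 31, 2033 is past the 28th, so '4th Monday' doesn't fit.
February 2034 ends with Monday February 27, 2034.
March 2034 ends with Monday March 27, 2034.
April 2034 ends with Monday April 24, 2034.

February 27, 2034; March 27, 2034; April 24, 2034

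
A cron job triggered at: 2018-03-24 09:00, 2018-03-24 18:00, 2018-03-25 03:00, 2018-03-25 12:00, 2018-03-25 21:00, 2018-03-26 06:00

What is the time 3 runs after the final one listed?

2018-03-27 09:00

The interval is a steady 9 hours (9, 9, 9, 9, 9).
2018-03-26 06:00 + 9 h = 2018-03-26 15:00.
2018-03-26 15:00 + 9 h = 2018-03-27 00:00.
2018-03-27 00:00 + 9 h = 2018-03-27 09:00.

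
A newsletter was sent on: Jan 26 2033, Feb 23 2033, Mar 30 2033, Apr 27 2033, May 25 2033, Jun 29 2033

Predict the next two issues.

All Wednesdays; the gaps (28, 35, 28, 28, 35) vary with month length.
This is the last Wednesday of each month.
July 2033 ends with Wednesday Jul 27 2033.
August 2033 ends with Wednesday Aug 31 2033.

Jul 27 2033, Aug 31 2033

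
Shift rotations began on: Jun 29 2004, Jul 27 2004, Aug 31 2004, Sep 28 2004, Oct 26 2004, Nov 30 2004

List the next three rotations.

These are Tuesdays with 28, 35, 28, 28, 35-day gaps.
Each is the final Tuesday of its month — Jun 29 2004 is past the 28th, so '4th Tuesday' doesn't fit.
December 2004 ends with Tuesday Dec 28 2004.
January 2005 ends with Tuesday Jan 25 2005.
Last Tuesday of February 2005: Feb 22 2005.

Dec 28 2004, Jan 25 2005, Feb 22 2005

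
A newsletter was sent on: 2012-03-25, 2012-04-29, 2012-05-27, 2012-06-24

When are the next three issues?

2012-07-29, 2012-08-26, 2012-09-30

Every date is a Sunday; gaps 35, 28, 28 days.
Each is the last Sunday of its month (at least one falls on the 29th or later, ruling out '4th Sunday').
Last Sunday of July 2012: 2012-07-29.
August 2012 ends with Sunday 2012-08-26.
September 2012 ends with Sunday 2012-09-30.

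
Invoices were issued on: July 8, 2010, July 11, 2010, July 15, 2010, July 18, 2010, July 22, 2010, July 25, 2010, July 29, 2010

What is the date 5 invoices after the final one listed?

The gap pattern 3, 4, 3, 4, 3, 4 repeats every 2 events.
These are the Thursdays and Sundays of each week.
The following Sunday is August 1, 2010.
Next Thursday: August 5, 2010.
Next Sunday: August 8, 2010.
Next Thursday: August 12, 2010.
The following Sunday is August 15, 2010.

August 15, 2010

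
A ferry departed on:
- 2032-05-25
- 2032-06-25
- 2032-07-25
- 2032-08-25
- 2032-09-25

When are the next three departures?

The day-of-month is always 25 (31, 30, 31, 31 days between events).
So this recurs on the 25th of each month.
October 2032: 2032-10-25.
November 2032: 2032-11-25.
December 2032: 2032-12-25.

2032-10-25, 2032-11-25, 2032-12-25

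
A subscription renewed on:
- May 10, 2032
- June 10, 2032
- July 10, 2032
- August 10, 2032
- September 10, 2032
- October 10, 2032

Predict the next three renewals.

November 10, 2032; December 10, 2032; January 10, 2033

Gaps: 31, 30, 31, 31, 30 days — not constant. Every event is on the 10th of the month.
Pattern: the 10th of each month.
November 2032: November 10, 2032.
Next: December 2032 → December 10, 2032.
January 2033: January 10, 2033.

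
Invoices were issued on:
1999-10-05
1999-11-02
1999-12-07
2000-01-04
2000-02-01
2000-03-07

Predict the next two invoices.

2000-04-04, 2000-05-02

Gaps: 28, 35, 28, 28, 35 days — a mix of 28 and 35. Every date is a Tuesday.
Each is the 1st Tuesday of its month.
April 2000 — 1st Tuesday is 2000-04-04.
1st Tuesday of May 2000: 2000-05-02.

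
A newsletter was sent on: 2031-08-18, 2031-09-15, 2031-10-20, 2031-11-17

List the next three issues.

Gaps: 28, 35, 28 days — a mix of 28 and 35. Every date is a Monday.
Each is the 3rd Monday of its month.
December 2031 — 3rd Monday is 2031-12-15.
January 2032 — 3rd Monday is 2032-01-19.
February 2032 — 3rd Monday is 2032-02-16.

2031-12-15, 2032-01-19, 2032-02-16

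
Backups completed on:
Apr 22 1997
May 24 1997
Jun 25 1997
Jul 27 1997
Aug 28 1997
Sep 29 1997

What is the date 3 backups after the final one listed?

Every event comes 32 days after the last (32, 32, 32, 32, 32).
Sep 29 1997 + 32 days = Oct 31 1997.
Oct 31 1997 + 32 days = Dec 2 1997.
Dec 2 1997 + 32 days = Jan 3 1998.

Jan 3 1998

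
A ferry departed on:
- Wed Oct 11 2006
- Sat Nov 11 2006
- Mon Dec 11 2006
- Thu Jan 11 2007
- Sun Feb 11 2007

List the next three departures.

The day-of-month is always 11 (31, 30, 31, 31 days between events).
So this recurs on the 11th of each month.
March 2007: Sun Mar 11 2007.
April 2007: Wed Apr 11 2007.
May 2007: Fri May 11 2007.

Sun Mar 11 2007, Wed Apr 11 2007, Fri May 11 2007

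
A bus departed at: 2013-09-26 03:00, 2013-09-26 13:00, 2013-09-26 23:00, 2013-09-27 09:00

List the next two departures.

The interval is a steady 10 hours (10, 10, 10).
2013-09-27 09:00 + 10 h = 2013-09-27 19:00.
2013-09-27 19:00 + 10 h = 2013-09-28 05:00.

2013-09-27 19:00, 2013-09-28 05:00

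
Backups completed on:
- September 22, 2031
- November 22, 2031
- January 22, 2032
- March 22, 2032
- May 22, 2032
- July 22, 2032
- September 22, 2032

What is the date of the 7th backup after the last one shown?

November 22, 2033

Each date is the 22nd; the gaps (61, 61, 60, 61, 61, 62) track the month lengths.
The rule is the 22nd of every 2 months.
November 2032: November 22, 2032.
Next: January 2033 → January 22, 2033.
Next: March 2033 → March 22, 2033.
Next: May 2033 → May 22, 2033.
Next: July 2033 → July 22, 2033.
September 2033: September 22, 2033.
Next: November 2033 → November 22, 2033.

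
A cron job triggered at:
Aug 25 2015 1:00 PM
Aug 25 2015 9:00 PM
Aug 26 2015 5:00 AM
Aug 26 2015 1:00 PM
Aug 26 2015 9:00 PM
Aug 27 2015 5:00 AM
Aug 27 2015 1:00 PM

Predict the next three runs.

The interval is a steady 8 hours (8, 8, 8, 8, 8, 8).
Aug 27 2015 1:00 PM + 8 h = Aug 27 2015 9:00 PM.
Aug 27 2015 9:00 PM + 8 h = Aug 28 2015 5:00 AM.
Aug 28 2015 5:00 AM + 8 h = Aug 28 2015 1:00 PM.

Aug 27 2015 9:00 PM, Aug 28 2015 5:00 AM, Aug 28 2015 1:00 PM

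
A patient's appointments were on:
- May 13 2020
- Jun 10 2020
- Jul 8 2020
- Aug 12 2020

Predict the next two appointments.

Gaps: 28, 28, 35 days — a mix of 28 and 35. Every date is a Wednesday.
Each is the 2nd Wednesday of its month.
2nd Wednesday of September 2020: Sep 9 2020.
October 2020 — 2nd Wednesday is Oct 14 2020.

Sep 9 2020, Oct 14 2020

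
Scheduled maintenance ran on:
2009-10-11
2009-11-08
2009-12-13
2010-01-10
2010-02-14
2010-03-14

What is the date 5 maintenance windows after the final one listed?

All dates are Sundays, 28, 35, 28, 35, 28 days apart.
Specifically, the 2nd Sunday of each month.
April 2010 — 2nd Sunday is 2010-04-11.
May 2010 — 2nd Sunday is 2010-05-09.
2nd Sunday of June 2010: 2010-06-13.
2nd Sunday of July 2010: 2010-07-11.
August 2010 — 2nd Sunday is 2010-08-08.

2010-08-08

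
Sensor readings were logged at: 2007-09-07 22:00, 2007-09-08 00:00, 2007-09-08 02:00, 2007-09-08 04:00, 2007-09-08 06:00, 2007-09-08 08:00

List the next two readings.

Spacing: 2, 2, 2, 2, 2 h — constant 2 h.
2007-09-08 08:00 + 2 h = 2007-09-08 10:00.
2007-09-08 10:00 + 2 h = 2007-09-08 12:00.

2007-09-08 10:00, 2007-09-08 12:00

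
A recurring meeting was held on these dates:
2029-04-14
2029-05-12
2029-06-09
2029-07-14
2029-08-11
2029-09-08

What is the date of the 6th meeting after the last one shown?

Gaps: 28, 28, 35, 28, 28 days — a mix of 28 and 35. Every date is a Saturday.
Each is the 2nd Saturday of its month.
2nd Saturday of October 2029: 2029-10-13.
November 2029 — 2nd Saturday is 2029-11-10.
2nd Saturday of December 2029: 2029-12-08.
January 2030 — 2nd Saturday is 2030-01-12.
February 2030 — 2nd Saturday is 2030-02-09.
March 2030 — 2nd Saturday is 2030-03-09.

2030-03-09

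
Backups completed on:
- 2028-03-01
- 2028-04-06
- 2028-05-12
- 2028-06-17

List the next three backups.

The spacing is 36, 36, 36 days — always 36 days.
2028-06-17 + 36 days = 2028-07-23.
2028-07-23 + 36 days = 2028-08-28.
2028-08-28 + 36 days = 2028-10-03.

2028-07-23, 2028-08-28, 2028-10-03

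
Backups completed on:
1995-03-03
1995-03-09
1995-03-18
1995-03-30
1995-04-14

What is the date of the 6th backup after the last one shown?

1995-09-14

The spacing grows by 3 each time: 6, 9, 12, 15 days.
Next gap: 18 days. 1995-04-14 + 18 days = 1995-05-02.
Next gap: 21 days. 1995-05-02 + 21 days = 1995-05-23.
Next gap: 24 days. 1995-05-23 + 24 days = 1995-06-16.
Next gap: 27 days. 1995-06-16 + 27 days = 1995-07-13.
Next gap: 30 days. 1995-07-13 + 30 days = 1995-08-12.
Next gap: 33 days. 1995-08-12 + 33 days = 1995-09-14.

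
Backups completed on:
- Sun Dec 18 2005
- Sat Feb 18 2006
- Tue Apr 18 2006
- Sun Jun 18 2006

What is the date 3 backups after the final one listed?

Mon Dec 18 2006

The day-of-month is always 18 (62, 59, 61 days between events).
So this recurs on the 18th of every 2 months.
August 2006: Fri Aug 18 2006.
Next: October 2006 → Wed Oct 18 2006.
Next: December 2006 → Mon Dec 18 2006.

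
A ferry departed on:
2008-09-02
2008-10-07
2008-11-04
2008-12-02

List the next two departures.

These are Tuesdays at 28- or 35-day spacing (35, 28, 28).
The pattern: 1st Tuesday of the month.
1st Tuesday of January 2009: 2009-01-06.
February 2009 — 1st Tuesday is 2009-02-03.

2009-01-06, 2009-02-03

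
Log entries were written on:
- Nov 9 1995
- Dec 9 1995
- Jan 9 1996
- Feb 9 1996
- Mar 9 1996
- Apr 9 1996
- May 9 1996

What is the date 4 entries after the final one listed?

The day-of-month is always 9 (30, 31, 31, 29, 31, 30 days between events).
So this recurs on the 9th of each month.
Next: June 1996 → Jun 9 1996.
Next: July 1996 → Jul 9 1996.
August 1996: Aug 9 1996.
Next: September 1996 → Sep 9 1996.

Sep 9 1996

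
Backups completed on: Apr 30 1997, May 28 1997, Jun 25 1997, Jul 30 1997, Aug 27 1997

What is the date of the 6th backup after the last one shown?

All Wednesdays; the gaps (28, 28, 35, 28) vary with month length.
This is the last Wednesday of each month.
September 1997 ends with Wednesday Sep 24 1997.
October 1997 ends with Wednesday Oct 29 1997.
November 1997 ends with Wednesday Nov 26 1997.
December 1997 ends with Wednesday Dec 31 1997.
Last Wednesday of January 1998: Jan 28 1998.
Last Wednesday of February 1998: Feb 25 1998.

Feb 25 1998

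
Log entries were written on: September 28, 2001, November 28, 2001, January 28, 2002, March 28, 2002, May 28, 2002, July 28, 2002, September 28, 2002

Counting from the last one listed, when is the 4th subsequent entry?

May 28, 2003

Gaps: 61, 61, 59, 61, 61, 62 days — not constant. Every event is on the 28th of the month.
Pattern: the 28th of every 2 months.
Next: November 2002 → November 28, 2002.
Next: January 2003 → January 28, 2003.
March 2003: March 28, 2003.
Next: May 2003 → May 28, 2003.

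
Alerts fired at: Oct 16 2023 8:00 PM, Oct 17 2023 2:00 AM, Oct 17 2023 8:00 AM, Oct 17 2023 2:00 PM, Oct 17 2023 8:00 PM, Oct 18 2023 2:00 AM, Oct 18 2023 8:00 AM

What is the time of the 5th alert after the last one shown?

The interval is a steady 6 hours (6, 6, 6, 6, 6, 6).
Oct 18 2023 8:00 AM + 6 h = Oct 18 2023 2:00 PM.
Oct 18 2023 2:00 PM + 6 h = Oct 18 2023 8:00 PM.
Oct 18 2023 8:00 PM + 6 h = Oct 19 2023 2:00 AM.
Oct 19 2023 2:00 AM + 6 h = Oct 19 2023 8:00 AM.
Oct 19 2023 8:00 AM + 6 h = Oct 19 2023 2:00 PM.

Oct 19 2023 2:00 PM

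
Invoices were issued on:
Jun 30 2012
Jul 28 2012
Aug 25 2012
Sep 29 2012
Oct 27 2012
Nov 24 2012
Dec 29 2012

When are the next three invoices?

Jan 26 2013, Feb 23 2013, Mar 30 2013

These are Saturdays with 28, 28, 35, 28, 28, 35-day gaps.
Each is the final Saturday of its month — Jun 30 2012 is past the 28th, so '4th Saturday' doesn't fit.
Last Saturday of January 2013: Jan 26 2013.
February 2013 ends with Saturday Feb 23 2013.
Last Saturday of March 2013: Mar 30 2013.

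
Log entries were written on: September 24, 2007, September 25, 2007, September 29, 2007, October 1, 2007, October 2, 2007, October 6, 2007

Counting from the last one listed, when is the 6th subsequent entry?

The gap pattern 1, 4, 2, 1, 4 repeats every 3 events.
These are the Mondays, Tuesdays and Saturdays of each week.
Next Monday: October 8, 2007.
The following Tuesday is October 9, 2007.
Next Saturday: October 13, 2007.
The following Monday is October 15, 2007.
The following Tuesday is October 16, 2007.
The following Saturday is October 20, 2007.

October 20, 2007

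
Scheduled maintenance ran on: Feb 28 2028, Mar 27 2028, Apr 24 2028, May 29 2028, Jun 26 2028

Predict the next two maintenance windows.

Every date is a Monday; gaps 28, 28, 35, 28 days.
Each is the last Monday of its month (at least one falls on the 29th or later, ruling out '4th Monday').
July 2028 ends with Monday Jul 31 2028.
Last Monday of August 2028: Aug 28 2028.

Jul 31 2028, Aug 28 2028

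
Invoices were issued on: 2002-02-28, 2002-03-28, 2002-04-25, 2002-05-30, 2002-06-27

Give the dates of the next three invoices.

2002-07-25, 2002-08-29, 2002-09-26

Every date is a Thursday; gaps 28, 28, 35, 28 days.
Each is the last Thursday of its month (at least one falls on the 29th or later, ruling out '4th Thursday').
Last Thursday of July 2002: 2002-07-25.
Last Thursday of August 2002: 2002-08-29.
September 2002 ends with Thursday 2002-09-26.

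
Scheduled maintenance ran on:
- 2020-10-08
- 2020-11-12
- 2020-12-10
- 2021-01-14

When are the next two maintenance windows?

2021-02-11, 2021-03-11

All dates are Thursdays, 35, 28, 35 days apart.
Specifically, the 2nd Thursday of each month.
2nd Thursday of February 2021: 2021-02-11.
March 2021 — 2nd Thursday is 2021-03-11.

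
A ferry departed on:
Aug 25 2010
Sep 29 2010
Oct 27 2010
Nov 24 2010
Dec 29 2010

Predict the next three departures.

Jan 26 2011, Feb 23 2011, Mar 30 2011

All Wednesdays; the gaps (35, 28, 28, 35) vary with month length.
This is the last Wednesday of each month.
January 2011 ends with Wednesday Jan 26 2011.
Last Wednesday of February 2011: Feb 23 2011.
March 2011 ends with Wednesday Mar 30 2011.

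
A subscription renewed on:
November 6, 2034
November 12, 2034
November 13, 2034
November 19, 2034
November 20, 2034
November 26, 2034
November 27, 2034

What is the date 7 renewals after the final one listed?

The gap pattern 6, 1, 6, 1, 6, 1 repeats every 2 events.
These are the Mondays and Sundays of each week.
Next Sunday: December 3, 2034.
Next Monday: December 4, 2034.
The following Sunday is December 10, 2034.
Next Monday: December 11, 2034.
The following Sunday is December 17, 2034.
Next Monday: December 18, 2034.
The following Sunday is December 24, 2034.

December 24, 2034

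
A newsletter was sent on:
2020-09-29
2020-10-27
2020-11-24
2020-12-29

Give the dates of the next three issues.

All Tuesdays; the gaps (28, 28, 35) vary with month length.
This is the last Tuesday of each month.
Last Tuesday of January 2021: 2021-01-26.
February 2021 ends with Tuesday 2021-02-23.
March 2021 ends with Tuesday 2021-03-30.

2021-01-26, 2021-02-23, 2021-03-30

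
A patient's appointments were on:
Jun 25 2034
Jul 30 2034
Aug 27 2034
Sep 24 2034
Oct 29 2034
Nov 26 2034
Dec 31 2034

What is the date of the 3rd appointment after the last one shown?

Mar 25 2035

These are Sundays with 35, 28, 28, 35, 28, 35-day gaps.
Each is the final Sunday of its month — Jul 30 2034 is past the 28th, so '4th Sunday' doesn't fit.
Last Sunday of January 2035: Jan 28 2035.
Last Sunday of February 2035: Feb 25 2035.
Last Sunday of March 2035: Mar 25 2035.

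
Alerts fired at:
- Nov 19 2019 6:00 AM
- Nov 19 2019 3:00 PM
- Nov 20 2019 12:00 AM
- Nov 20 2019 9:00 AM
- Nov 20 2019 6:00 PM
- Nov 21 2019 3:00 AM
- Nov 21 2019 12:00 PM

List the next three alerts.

The interval is a steady 9 hours (9, 9, 9, 9, 9, 9).
Nov 21 2019 12:00 PM + 9 h = Nov 21 2019 9:00 PM.
Nov 21 2019 9:00 PM + 9 h = Nov 22 2019 6:00 AM.
Nov 22 2019 6:00 AM + 9 h = Nov 22 2019 3:00 PM.

Nov 21 2019 9:00 PM, Nov 22 2019 6:00 AM, Nov 22 2019 3:00 PM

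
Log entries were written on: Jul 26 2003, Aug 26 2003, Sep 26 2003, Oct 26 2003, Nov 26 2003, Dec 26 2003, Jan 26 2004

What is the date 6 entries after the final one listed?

Jul 26 2004

Each date is the 26th; the gaps (31, 31, 30, 31, 30, 31) track the month lengths.
The rule is the 26th of each month.
February 2004: Feb 26 2004.
Next: March 2004 → Mar 26 2004.
Next: April 2004 → Apr 26 2004.
May 2004: May 26 2004.
Next: June 2004 → Jun 26 2004.
Next: July 2004 → Jul 26 2004.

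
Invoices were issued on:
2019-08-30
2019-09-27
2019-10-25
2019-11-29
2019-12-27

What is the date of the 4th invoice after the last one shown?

Every date is a Friday; gaps 28, 28, 35, 28 days.
Each is the last Friday of its month (at least one falls on the 29th or later, ruling out '4th Friday').
Last Friday of January 2020: 2020-01-31.
Last Friday of February 2020: 2020-02-28.
Last Friday of March 2020: 2020-03-27.
Last Friday of April 2020: 2020-04-24.

2020-04-24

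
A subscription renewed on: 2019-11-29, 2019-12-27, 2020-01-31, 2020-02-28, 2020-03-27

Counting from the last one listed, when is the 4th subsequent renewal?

2020-07-31

These are Fridays with 28, 35, 28, 28-day gaps.
Each is the final Friday of its month — 2019-11-29 is past the 28th, so '4th Friday' doesn't fit.
Last Friday of April 2020: 2020-04-24.
May 2020 ends with Friday 2020-05-29.
June 2020 ends with Friday 2020-06-26.
July 2020 ends with Friday 2020-07-31.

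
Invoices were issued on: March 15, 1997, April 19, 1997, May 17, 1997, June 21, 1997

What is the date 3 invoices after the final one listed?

September 20, 1997

These are Saturdays at 28- or 35-day spacing (35, 28, 35).
The pattern: 3rd Saturday of the month.
July 1997 — 3rd Saturday is July 19, 1997.
August 1997 — 3rd Saturday is August 16, 1997.
3rd Saturday of September 1997: September 20, 1997.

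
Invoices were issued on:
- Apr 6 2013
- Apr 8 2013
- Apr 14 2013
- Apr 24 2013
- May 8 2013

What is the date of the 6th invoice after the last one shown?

Intervals are 2, 6, 10, 14 days — an arithmetic progression with common difference 4.
Next gap: 18 days. May 8 2013 + 18 days = May 26 2013.
Next gap: 22 days. May 26 2013 + 22 days = Jun 17 2013.
Next gap: 26 days. Jun 17 2013 + 26 days = Jul 13 2013.
Next gap: 30 days. Jul 13 2013 + 30 days = Aug 12 2013.
Next gap: 34 days. Aug 12 2013 + 34 days = Sep 15 2013.
Next gap: 38 days. Sep 15 2013 + 38 days = Oct 23 2013.

Oct 23 2013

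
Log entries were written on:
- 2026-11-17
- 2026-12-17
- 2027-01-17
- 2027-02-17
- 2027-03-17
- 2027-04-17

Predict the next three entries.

2027-05-17, 2027-06-17, 2027-07-17

Gaps: 30, 31, 31, 28, 31 days — not constant. Every event is on the 17th of the month.
Pattern: the 17th of each month.
May 2027: 2027-05-17.
Next: June 2027 → 2027-06-17.
July 2027: 2027-07-17.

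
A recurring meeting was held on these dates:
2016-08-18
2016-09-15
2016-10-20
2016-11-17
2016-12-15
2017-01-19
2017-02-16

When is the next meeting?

These are Thursdays at 28- or 35-day spacing (28, 35, 28, 28, 35, 28).
The pattern: 3rd Thursday of the month.
3rd Thursday of March 2017: 2017-03-16.

2017-03-16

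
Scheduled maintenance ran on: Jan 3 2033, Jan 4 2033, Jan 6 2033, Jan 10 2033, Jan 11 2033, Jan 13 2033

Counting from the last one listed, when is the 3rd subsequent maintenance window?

Jan 20 2033

Every event lands on a Monday or Tuesday or Thursday (gaps cycle 1, 2, 4, 1, 2).
So the schedule is: every Monday, Tuesday and Thursday.
Next Monday: Jan 17 2033.
The following Tuesday is Jan 18 2033.
Next Thursday: Jan 20 2033.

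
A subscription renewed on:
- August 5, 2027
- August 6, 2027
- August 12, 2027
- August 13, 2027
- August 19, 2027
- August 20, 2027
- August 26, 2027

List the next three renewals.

Gaps: 1, 6, 1, 6, 1, 6 days — not constant, but cyclic with period 2.
The events fall on every Thursday and Friday.
Next Friday: August 27, 2027.
Next Thursday: September 2, 2027.
The following Friday is September 3, 2027.

August 27, 2027; September 2, 2027; September 3, 2027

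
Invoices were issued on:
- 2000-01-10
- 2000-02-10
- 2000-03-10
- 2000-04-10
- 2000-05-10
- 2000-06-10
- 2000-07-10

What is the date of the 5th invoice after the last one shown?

2000-12-10

Each date is the 10th; the gaps (31, 29, 31, 30, 31, 30) track the month lengths.
The rule is the 10th of each month.
Next: August 2000 → 2000-08-10.
September 2000: 2000-09-10.
October 2000: 2000-10-10.
November 2000: 2000-11-10.
December 2000: 2000-12-10.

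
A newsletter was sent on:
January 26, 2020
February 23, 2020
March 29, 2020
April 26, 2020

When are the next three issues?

May 31, 2020; June 28, 2020; July 26, 2020

Every date is a Sunday; gaps 28, 35, 28 days.
Each is the last Sunday of its month (at least one falls on the 29th or later, ruling out '4th Sunday').
May 2020 ends with Sunday May 31, 2020.
Last Sunday of June 2020: June 28, 2020.
July 2020 ends with Sunday July 26, 2020.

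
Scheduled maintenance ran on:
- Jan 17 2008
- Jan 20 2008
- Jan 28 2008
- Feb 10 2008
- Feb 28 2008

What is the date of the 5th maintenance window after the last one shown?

Aug 11 2008

Intervals are 3, 8, 13, 18 days — an arithmetic progression with common difference 5.
Next gap: 23 days. Feb 28 2008 + 23 days = Mar 22 2008.
Next gap: 28 days. Mar 22 2008 + 28 days = Apr 19 2008.
Next gap: 33 days. Apr 19 2008 + 33 days = May 22 2008.
Next gap: 38 days. May 22 2008 + 38 days = Jun 29 2008.
Next gap: 43 days. Jun 29 2008 + 43 days = Aug 11 2008.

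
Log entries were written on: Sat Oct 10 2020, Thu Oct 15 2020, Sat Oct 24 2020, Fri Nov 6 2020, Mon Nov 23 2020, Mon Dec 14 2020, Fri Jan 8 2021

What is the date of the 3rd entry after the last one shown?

Gaps: 5, 9, 13, 17, 21, 25 days — each gap is 4 larger than the previous one.
Next gap: 29 days. Fri Jan 8 2021 + 29 days = Sat Feb 6 2021.
Next gap: 33 days. Sat Feb 6 2021 + 33 days = Thu Mar 11 2021.
Next gap: 37 days. Thu Mar 11 2021 + 37 days = Sat Apr 17 2021.

Sat Apr 17 2021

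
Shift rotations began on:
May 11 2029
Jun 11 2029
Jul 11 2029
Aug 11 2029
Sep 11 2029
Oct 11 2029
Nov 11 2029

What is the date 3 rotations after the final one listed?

Feb 11 2030

Each date is the 11th; the gaps (31, 30, 31, 31, 30, 31) track the month lengths.
The rule is the 11th of each month.
Next: December 2029 → Dec 11 2029.
Next: January 2030 → Jan 11 2030.
Next: February 2030 → Feb 11 2030.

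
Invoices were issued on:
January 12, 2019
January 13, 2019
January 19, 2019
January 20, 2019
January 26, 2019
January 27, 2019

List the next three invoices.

Gaps: 1, 6, 1, 6, 1 days — not constant, but cyclic with period 2.
The events fall on every Saturday and Sunday.
Next Saturday: February 2, 2019.
The following Sunday is February 3, 2019.
The following Saturday is February 9, 2019.

February 2, 2019; February 3, 2019; February 9, 2019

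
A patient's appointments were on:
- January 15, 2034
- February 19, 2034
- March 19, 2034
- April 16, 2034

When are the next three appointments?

Gaps: 35, 28, 28 days — a mix of 28 and 35. Every date is a Sunday.
Each is the 3rd Sunday of its month.
May 2034 — 3rd Sunday is May 21, 2034.
3rd Sunday of June 2034: June 18, 2034.
3rd Sunday of July 2034: July 16, 2034.

May 21, 2034; June 18, 2034; July 16, 2034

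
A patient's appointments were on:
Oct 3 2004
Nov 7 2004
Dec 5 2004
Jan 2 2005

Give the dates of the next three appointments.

Feb 6 2005, Mar 6 2005, Apr 3 2005

Gaps: 35, 28, 28 days — a mix of 28 and 35. Every date is a Sunday.
Each is the 1st Sunday of its month.
February 2005 — 1st Sunday is Feb 6 2005.
1st Sunday of March 2005: Mar 6 2005.
April 2005 — 1st Sunday is Apr 3 2005.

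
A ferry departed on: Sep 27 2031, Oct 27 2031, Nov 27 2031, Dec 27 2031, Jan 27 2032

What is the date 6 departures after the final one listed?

The day-of-month is always 27 (30, 31, 30, 31 days between events).
So this recurs on the 27th of each month.
Next: February 2032 → Feb 27 2032.
March 2032: Mar 27 2032.
April 2032: Apr 27 2032.
May 2032: May 27 2032.
June 2032: Jun 27 2032.
Next: July 2032 → Jul 27 2032.

Jul 27 2032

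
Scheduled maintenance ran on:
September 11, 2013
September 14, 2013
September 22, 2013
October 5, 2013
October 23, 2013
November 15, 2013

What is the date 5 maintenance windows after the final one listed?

Intervals are 3, 8, 13, 18, 23 days — an arithmetic progression with common difference 5.
Next gap: 28 days. November 15, 2013 + 28 days = December 13, 2013.
Next gap: 33 days. December 13, 2013 + 33 days = January 15, 2014.
Next gap: 38 days. January 15, 2014 + 38 days = February 22, 2014.
Next gap: 43 days. February 22, 2014 + 43 days = April 6, 2014.
Next gap: 48 days. April 6, 2014 + 48 days = May 24, 2014.

May 24, 2014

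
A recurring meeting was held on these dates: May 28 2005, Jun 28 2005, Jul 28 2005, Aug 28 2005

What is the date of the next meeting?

Sep 28 2005

Each date is the 28th; the gaps (31, 30, 31) track the month lengths.
The rule is the 28th of each month.
September 2005: Sep 28 2005.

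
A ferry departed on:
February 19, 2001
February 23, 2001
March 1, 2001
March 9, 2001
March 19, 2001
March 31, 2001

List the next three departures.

Intervals are 4, 6, 8, 10, 12 days — an arithmetic progression with common difference 2.
Next gap: 14 days. March 31, 2001 + 14 days = April 14, 2001.
Next gap: 16 days. April 14, 2001 + 16 days = April 30, 2001.
Next gap: 18 days. April 30, 2001 + 18 days = May 18, 2001.

April 14, 2001; April 30, 2001; May 18, 2001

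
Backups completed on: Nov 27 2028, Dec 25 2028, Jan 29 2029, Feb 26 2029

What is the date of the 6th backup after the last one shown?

All Mondays; the gaps (28, 35, 28) vary with month length.
This is the last Monday of each month.
March 2029 ends with Monday Mar 26 2029.
April 2029 ends with Monday Apr 30 2029.
May 2029 ends with Monday May 28 2029.
June 2029 ends with Monday Jun 25 2029.
July 2029 ends with Monday Jul 30 2029.
August 2029 ends with Monday Aug 27 2029.

Aug 27 2029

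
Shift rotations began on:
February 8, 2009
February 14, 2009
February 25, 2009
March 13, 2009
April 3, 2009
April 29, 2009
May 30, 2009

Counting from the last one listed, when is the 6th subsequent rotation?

Intervals are 6, 11, 16, 21, 26, 31 days — an arithmetic progression with common difference 5.
Next gap: 36 days. May 30, 2009 + 36 days = July 5, 2009.
Next gap: 41 days. July 5, 2009 + 41 days = August 15, 2009.
Next gap: 46 days. August 15, 2009 + 46 days = September 30, 2009.
Next gap: 51 days. September 30, 2009 + 51 days = November 20, 2009.
Next gap: 56 days. November 20, 2009 + 56 days = January 15, 2010.
Next gap: 61 days. January 15, 2010 + 61 days = March 17, 2010.

March 17, 2010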